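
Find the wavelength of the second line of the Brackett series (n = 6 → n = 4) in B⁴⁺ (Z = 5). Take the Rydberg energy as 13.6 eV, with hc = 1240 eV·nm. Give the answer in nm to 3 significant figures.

The Brackett series terminates on n_f = 4; the second line has n_i = 4+2 = 6.
ΔE = 340.0 × (1/4² − 1/6²) = 11.81 eV.
λ = 1240 / 11.81 = 105 nm.

105 nm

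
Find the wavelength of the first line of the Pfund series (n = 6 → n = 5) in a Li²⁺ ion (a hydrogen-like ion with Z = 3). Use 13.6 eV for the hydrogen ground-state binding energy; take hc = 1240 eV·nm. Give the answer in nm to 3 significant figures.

The Pfund series terminates on n_f = 5; the first line has n_i = 5+1 = 6.
ΔE = 122.4 × (1/5² − 1/6²) = 1.496 eV.
λ = 1240 / 1.496 = 829 nm.

829 nm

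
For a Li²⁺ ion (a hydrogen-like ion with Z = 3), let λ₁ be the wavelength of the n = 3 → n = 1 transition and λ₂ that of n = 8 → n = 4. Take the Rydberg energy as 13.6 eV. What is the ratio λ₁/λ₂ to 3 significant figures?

λ ∝ 1/ΔE ∝ 1/(1/n_f² − 1/n_i²), and the Z² and hc factors cancel in the ratio.
λ₁/λ₂ = (1/4² − 1/8²)/(1/1² − 1/3²) = 0.04688/0.8889 = 0.0527.

0.0527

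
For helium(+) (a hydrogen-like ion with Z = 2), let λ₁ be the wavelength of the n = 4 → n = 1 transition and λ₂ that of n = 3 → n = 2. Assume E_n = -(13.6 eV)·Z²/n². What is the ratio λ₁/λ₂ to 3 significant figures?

λ ∝ 1/ΔE ∝ 1/(1/n_f² − 1/n_i²), and the Z² and hc factors cancel in the ratio.
λ₁/λ₂ = (1/2² − 1/3²)/(1/1² − 1/4²) = 0.1389/0.9375 = 0.148.

0.148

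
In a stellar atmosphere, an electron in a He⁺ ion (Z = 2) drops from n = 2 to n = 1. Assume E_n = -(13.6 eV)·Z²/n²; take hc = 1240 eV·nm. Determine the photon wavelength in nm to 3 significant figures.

30.4 nm

For Z = 2 the level energies scale as Z², so the effective Rydberg energy is 13.6 × 4 = 54.40 eV.
ΔE = 54.40 × (1/1² − 1/2²) = 54.40 × 0.7500 = 40.80 eV.
λ = hc/ΔE = 1240 / 40.80 = 30.4 nm.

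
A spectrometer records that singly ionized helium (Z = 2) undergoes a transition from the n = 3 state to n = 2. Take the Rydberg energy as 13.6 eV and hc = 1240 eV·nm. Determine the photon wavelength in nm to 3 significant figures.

164 nm

For Z = 2 the level energies scale as Z², so the effective Rydberg energy is 13.6 × 4 = 54.40 eV.
ΔE = 54.40 × (1/2² − 1/3²) = 54.40 × 0.1389 = 7.556 eV.
λ = hc/ΔE = 1240 / 7.556 = 164 nm.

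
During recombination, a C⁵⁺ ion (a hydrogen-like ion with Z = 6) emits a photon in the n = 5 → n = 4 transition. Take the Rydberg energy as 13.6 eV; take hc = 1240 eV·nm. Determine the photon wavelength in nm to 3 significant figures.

For Z = 6 the level energies scale as Z², so the effective Rydberg energy is 13.6 × 36 = 489.6 eV.
ΔE = 489.6 × (1/4² − 1/5²) = 489.6 × 0.02250 = 11.02 eV.
λ = hc/ΔE = 1240 / 11.02 = 113 nm.

113 nm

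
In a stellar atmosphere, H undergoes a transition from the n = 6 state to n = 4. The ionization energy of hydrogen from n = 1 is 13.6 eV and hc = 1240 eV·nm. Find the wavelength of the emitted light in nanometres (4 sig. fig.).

ΔE = 13.60 × (1/4² − 1/6²) = 13.60 × 0.03472 = 0.4722 eV.
λ = hc/ΔE = 1240 / 0.4722 = 2626 nm.

2626 nm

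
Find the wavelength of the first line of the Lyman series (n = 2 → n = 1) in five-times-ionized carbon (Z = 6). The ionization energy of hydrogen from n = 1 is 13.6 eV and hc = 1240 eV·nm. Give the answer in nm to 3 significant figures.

3.38 nm

The Lyman series terminates on n_f = 1; the first line has n_i = 1+1 = 2.
ΔE = 489.6 × (1/1² − 1/2²) = 367.2 eV.
λ = 1240 / 367.2 = 3.38 nm.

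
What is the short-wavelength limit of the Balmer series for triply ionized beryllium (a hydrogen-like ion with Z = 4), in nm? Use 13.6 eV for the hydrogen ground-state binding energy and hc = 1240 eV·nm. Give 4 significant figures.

The Balmer series has lower level n_f = 2; the series limit corresponds to n_i → ∞.
ΔE_max = 13.6 × 16 / 2² = 54.40 eV.
λ_min = 1240 / 54.40 = 22.79 nm.

22.79 nm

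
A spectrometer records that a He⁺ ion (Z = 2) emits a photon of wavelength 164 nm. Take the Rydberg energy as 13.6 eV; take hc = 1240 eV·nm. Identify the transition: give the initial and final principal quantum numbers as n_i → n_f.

n_i = 3, n_f = 2

The photon energy is ΔE = hc/λ = 1240 / 164 = 7.561 eV.
With Z = 2, ΔE = 54.40 × (1/n_f² − 1/n_i²), so 1/n_f² − 1/n_i² = 0.1390.
Trying n_f = 2 gives 1/n_i² = 0.1110, i.e. n_i ≈ 3; this pair matches.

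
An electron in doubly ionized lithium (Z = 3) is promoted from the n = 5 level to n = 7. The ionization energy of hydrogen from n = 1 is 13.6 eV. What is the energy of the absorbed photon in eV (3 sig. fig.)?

2.40 eV

The Bohr energies scale as Z², so for Z = 3: E_n = −122.4/n² eV.
E_7 = −122.4/49 = −2.498 eV and E_5 = −122.4/25 = −4.896 eV.
The photon energy is |E_7 − E_5| = 2.40 eV.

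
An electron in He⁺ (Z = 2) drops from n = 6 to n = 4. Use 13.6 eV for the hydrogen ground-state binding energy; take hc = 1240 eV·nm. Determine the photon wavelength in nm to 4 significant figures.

656.5 nm

For Z = 2 the level energies scale as Z², so the effective Rydberg energy is 13.6 × 4 = 54.40 eV.
ΔE = 54.40 × (1/4² − 1/6²) = 54.40 × 0.03472 = 1.889 eV.
λ = hc/ΔE = 1240 / 1.889 = 656.5 nm.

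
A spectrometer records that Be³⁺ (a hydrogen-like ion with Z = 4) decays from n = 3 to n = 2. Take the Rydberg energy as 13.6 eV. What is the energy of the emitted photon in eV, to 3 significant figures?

The Bohr energies scale as Z², so for Z = 4: E_n = −217.6/n² eV.
E_3 = −217.6/9 = −24.18 eV and E_2 = −217.6/4 = −54.40 eV.
The photon energy is |E_3 − E_2| = 30.2 eV.

30.2 eV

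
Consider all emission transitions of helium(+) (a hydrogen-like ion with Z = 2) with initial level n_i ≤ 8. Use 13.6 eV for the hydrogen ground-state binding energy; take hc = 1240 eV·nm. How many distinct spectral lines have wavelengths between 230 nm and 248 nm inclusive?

Enumerate all n_i → n_f pairs with 1 ≤ n_f < n_i ≤ 8 and compute λ = 1240 / [13.6·4·(1/n_f² − 1/n_i²)].
Lines falling in [230, 248] nm: 8→3 (238.7 nm).

1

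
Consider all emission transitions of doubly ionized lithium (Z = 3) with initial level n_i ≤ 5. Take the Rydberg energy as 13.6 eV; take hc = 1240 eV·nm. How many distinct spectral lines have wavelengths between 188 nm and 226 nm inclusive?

1

Enumerate all n_i → n_f pairs with 1 ≤ n_f < n_i ≤ 5 and compute λ = 1240 / [13.6·9·(1/n_f² − 1/n_i²)].
Lines falling in [188, 226] nm: 4→3 (208.4 nm).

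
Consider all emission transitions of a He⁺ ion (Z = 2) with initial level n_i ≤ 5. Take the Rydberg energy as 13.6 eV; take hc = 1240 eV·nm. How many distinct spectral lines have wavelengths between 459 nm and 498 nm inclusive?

1

Enumerate all n_i → n_f pairs with 1 ≤ n_f < n_i ≤ 5 and compute λ = 1240 / [13.6·4·(1/n_f² − 1/n_i²)].
Lines falling in [459, 498] nm: 4→3 (468.9 nm).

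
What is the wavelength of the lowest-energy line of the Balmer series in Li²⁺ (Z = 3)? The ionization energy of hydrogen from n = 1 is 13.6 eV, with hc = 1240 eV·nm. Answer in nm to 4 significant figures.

The Balmer series terminates on n_f = 2; the first line has n_i = 2+1 = 3.
ΔE = 122.4 × (1/2² − 1/3²) = 17.00 eV.
λ = 1240 / 17.00 = 72.94 nm.

72.94 nm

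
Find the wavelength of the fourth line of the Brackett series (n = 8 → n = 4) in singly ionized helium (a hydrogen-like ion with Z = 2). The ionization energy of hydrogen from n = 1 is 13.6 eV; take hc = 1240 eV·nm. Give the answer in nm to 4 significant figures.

The Brackett series terminates on n_f = 4; the fourth line has n_i = 4+4 = 8.
ΔE = 54.40 × (1/4² − 1/8²) = 2.550 eV.
λ = 1240 / 2.550 = 486.3 nm.

486.3 nm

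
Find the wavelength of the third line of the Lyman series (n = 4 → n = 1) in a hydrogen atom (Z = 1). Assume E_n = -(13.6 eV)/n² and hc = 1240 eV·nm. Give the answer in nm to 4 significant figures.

The Lyman series terminates on n_f = 1; the third line has n_i = 1+3 = 4.
ΔE = 13.60 × (1/1² − 1/4²) = 12.75 eV.
λ = 1240 / 12.75 = 97.25 nm.

97.25 nm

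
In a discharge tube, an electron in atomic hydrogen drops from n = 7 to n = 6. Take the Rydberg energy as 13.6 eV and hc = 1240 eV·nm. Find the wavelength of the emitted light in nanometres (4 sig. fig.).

12370 nm

ΔE = 13.60 × (1/6² − 1/7²) = 13.60 × 0.007370 = 0.1002 eV.
λ = hc/ΔE = 1240 / 0.1002 = 12370 nm.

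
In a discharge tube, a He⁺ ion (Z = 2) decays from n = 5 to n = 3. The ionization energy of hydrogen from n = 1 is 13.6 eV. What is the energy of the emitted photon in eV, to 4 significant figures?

3.868 eV

The Bohr energies scale as Z², so for Z = 2: E_n = −54.40/n² eV.
E_5 = −54.40/25 = −2.176 eV and E_3 = −54.40/9 = −6.044 eV.
The photon energy is |E_5 − E_3| = 3.868 eV.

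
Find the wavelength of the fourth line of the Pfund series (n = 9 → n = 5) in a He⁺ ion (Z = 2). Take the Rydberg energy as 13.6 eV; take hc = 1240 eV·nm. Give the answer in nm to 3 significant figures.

The Pfund series terminates on n_f = 5; the fourth line has n_i = 5+4 = 9.
ΔE = 54.40 × (1/5² − 1/9²) = 1.504 eV.
λ = 1240 / 1.504 = 824 nm.

824 nm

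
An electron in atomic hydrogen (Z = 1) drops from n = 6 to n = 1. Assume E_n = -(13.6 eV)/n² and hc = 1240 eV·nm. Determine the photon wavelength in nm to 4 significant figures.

93.78 nm

ΔE = 13.60 × (1/1² − 1/6²) = 13.60 × 0.9722 = 13.22 eV.
λ = hc/ΔE = 1240 / 13.22 = 93.78 nm.
This line belongs to the Lyman series.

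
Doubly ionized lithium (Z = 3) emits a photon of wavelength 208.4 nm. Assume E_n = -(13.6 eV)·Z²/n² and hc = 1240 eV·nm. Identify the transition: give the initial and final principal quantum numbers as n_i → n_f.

The photon energy is ΔE = hc/λ = 1240 / 208.4 = 5.950 eV.
With Z = 3, ΔE = 122.4 × (1/n_f² − 1/n_i²), so 1/n_f² − 1/n_i² = 0.04861.
Trying n_f = 3 gives 1/n_i² = 0.06250, i.e. n_i ≈ 4; this pair matches.

n_i = 4, n_f = 3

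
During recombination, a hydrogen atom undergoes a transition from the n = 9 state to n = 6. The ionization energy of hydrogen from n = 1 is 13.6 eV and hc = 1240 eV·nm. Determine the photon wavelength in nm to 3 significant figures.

5910 nm

ΔE = 13.60 × (1/6² − 1/9²) = 13.60 × 0.01543 = 0.2099 eV.
λ = hc/ΔE = 1240 / 0.2099 = 5910 nm.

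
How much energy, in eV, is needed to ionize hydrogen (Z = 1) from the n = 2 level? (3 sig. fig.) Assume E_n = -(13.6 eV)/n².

3.40 eV

E_2 = −13.60/4 = −3.40 eV, so ionization (to E = 0) requires 3.40 eV.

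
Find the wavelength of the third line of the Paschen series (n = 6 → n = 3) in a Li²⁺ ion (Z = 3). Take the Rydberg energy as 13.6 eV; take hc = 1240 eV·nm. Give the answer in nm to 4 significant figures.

121.6 nm

The Paschen series terminates on n_f = 3; the third line has n_i = 3+3 = 6.
ΔE = 122.4 × (1/3² − 1/6²) = 10.20 eV.
λ = 1240 / 10.20 = 121.6 nm.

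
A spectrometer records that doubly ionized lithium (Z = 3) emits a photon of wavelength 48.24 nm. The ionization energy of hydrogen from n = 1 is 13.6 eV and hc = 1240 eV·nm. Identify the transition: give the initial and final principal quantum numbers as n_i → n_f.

n_i = 5, n_f = 2

The photon energy is ΔE = hc/λ = 1240 / 48.24 = 25.70 eV.
With Z = 3, ΔE = 122.4 × (1/n_f² − 1/n_i²), so 1/n_f² − 1/n_i² = 0.2100.
Trying n_f = 2 gives 1/n_i² = 0.03999, i.e. n_i ≈ 5; this pair matches.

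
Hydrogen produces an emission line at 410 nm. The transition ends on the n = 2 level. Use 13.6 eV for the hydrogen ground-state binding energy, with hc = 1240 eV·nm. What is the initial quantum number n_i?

The photon energy is ΔE = hc/λ = 1240 / 410 = 3.024 eV.
With Z = 1, ΔE = 13.60 × (1/n_f² − 1/n_i²), so 1/n_f² − 1/n_i² = 0.2224.
With n_f = 2: 1/n_i² = 1/4 − 0.2224 = 0.02762, so n_i ≈ 6.02.

n_i = 6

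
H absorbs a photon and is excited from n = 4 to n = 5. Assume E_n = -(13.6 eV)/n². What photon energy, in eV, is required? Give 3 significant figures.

E_5 = −13.60/25 = −0.5440 eV and E_4 = −13.60/16 = −0.8500 eV.
The photon energy is |E_5 − E_4| = 0.306 eV.

0.306 eV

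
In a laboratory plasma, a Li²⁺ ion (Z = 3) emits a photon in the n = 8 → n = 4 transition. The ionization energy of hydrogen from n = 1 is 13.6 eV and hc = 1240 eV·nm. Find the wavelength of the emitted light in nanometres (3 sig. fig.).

For Z = 3 the level energies scale as Z², so the effective Rydberg energy is 13.6 × 9 = 122.4 eV.
ΔE = 122.4 × (1/4² − 1/8²) = 122.4 × 0.04688 = 5.738 eV.
λ = hc/ΔE = 1240 / 5.738 = 216 nm.

216 nm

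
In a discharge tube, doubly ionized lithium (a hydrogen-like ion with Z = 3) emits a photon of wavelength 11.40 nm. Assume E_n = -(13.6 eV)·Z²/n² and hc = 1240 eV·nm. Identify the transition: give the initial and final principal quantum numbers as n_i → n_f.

The photon energy is ΔE = hc/λ = 1240 / 11.40 = 108.8 eV.
With Z = 3, ΔE = 122.4 × (1/n_f² − 1/n_i²), so 1/n_f² − 1/n_i² = 0.8887.
Trying n_f = 1 gives 1/n_i² = 0.1113, i.e. n_i ≈ 3; this pair matches.

n_i = 3, n_f = 1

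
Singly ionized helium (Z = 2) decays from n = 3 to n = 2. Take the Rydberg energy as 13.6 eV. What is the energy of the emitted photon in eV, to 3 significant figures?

The Bohr energies scale as Z², so for Z = 2: E_n = −54.40/n² eV.
E_3 = −54.40/9 = −6.044 eV and E_2 = −54.40/4 = −13.60 eV.
The photon energy is |E_3 − E_2| = 7.56 eV.

7.56 eV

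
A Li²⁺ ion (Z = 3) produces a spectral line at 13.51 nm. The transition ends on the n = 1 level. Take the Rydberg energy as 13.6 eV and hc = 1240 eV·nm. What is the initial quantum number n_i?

The photon energy is ΔE = hc/λ = 1240 / 13.51 = 91.78 eV.
With Z = 3, ΔE = 122.4 × (1/n_f² − 1/n_i²), so 1/n_f² − 1/n_i² = 0.7499.
With n_f = 1: 1/n_i² = 1/1 − 0.7499 = 0.2501, so n_i ≈ 2.00.

n_i = 2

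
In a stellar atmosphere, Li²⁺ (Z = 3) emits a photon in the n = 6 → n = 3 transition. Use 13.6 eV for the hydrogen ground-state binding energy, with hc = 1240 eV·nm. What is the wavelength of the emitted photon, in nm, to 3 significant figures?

For Z = 3 the level energies scale as Z², so the effective Rydberg energy is 13.6 × 9 = 122.4 eV.
ΔE = 122.4 × (1/3² − 1/6²) = 122.4 × 0.08333 = 10.20 eV.
λ = hc/ΔE = 1240 / 10.20 = 122 nm.

122 nm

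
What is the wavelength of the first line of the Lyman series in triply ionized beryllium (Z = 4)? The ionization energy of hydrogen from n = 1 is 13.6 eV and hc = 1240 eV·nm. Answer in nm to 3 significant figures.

7.60 nm

The Lyman series terminates on n_f = 1; the first line has n_i = 1+1 = 2.
ΔE = 217.6 × (1/1² − 1/2²) = 163.2 eV.
λ = 1240 / 163.2 = 7.60 nm.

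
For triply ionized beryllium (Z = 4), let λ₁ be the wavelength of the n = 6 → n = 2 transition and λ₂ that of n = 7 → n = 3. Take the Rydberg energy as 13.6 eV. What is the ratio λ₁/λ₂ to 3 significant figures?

λ ∝ 1/ΔE ∝ 1/(1/n_f² − 1/n_i²), and the Z² and hc factors cancel in the ratio.
λ₁/λ₂ = (1/3² − 1/7²)/(1/2² − 1/6²) = 0.09070/0.2222 = 0.408.

0.408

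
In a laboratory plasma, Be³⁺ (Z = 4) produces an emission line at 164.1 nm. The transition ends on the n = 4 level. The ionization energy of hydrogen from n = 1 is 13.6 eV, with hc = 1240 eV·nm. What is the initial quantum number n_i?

The photon energy is ΔE = hc/λ = 1240 / 164.1 = 7.556 eV.
With Z = 4, ΔE = 217.6 × (1/n_f² − 1/n_i²), so 1/n_f² − 1/n_i² = 0.03473.
With n_f = 4: 1/n_i² = 1/16 − 0.03473 = 0.02777, so n_i ≈ 6.00.

n_i = 6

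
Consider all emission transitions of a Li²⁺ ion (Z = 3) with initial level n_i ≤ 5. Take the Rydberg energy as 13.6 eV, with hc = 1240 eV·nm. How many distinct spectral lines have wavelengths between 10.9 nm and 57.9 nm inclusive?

Enumerate all n_i → n_f pairs with 1 ≤ n_f < n_i ≤ 5 and compute λ = 1240 / [13.6·9·(1/n_f² − 1/n_i²)].
Lines falling in [10.9, 57.9] nm: 3→1 (11.40 nm), 2→1 (13.51 nm), 5→2 (48.24 nm), 4→2 (54.03 nm).

4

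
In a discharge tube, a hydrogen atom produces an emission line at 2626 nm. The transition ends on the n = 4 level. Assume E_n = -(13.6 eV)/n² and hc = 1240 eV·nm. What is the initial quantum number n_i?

The photon energy is ΔE = hc/λ = 1240 / 2626 = 0.4722 eV.
With Z = 1, ΔE = 13.60 × (1/n_f² − 1/n_i²), so 1/n_f² − 1/n_i² = 0.03472.
With n_f = 4: 1/n_i² = 1/16 − 0.03472 = 0.02778, so n_i ≈ 6.00.

n_i = 6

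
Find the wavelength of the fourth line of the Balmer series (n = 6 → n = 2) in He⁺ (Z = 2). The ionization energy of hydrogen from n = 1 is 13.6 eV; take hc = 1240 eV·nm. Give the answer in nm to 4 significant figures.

The Balmer series terminates on n_f = 2; the fourth line has n_i = 2+4 = 6.
ΔE = 54.40 × (1/2² − 1/6²) = 12.09 eV.
λ = 1240 / 12.09 = 102.6 nm.

102.6 nm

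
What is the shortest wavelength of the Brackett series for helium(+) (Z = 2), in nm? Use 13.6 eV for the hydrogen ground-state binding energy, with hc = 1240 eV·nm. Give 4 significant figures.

The Brackett series has lower level n_f = 4; the series limit corresponds to n_i → ∞.
ΔE_max = 13.6 × 4 / 4² = 3.400 eV.
λ_min = 1240 / 3.400 = 364.7 nm.

364.7 nm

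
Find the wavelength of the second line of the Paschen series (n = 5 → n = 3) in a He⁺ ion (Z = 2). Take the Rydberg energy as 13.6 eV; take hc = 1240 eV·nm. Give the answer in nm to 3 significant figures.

The Paschen series terminates on n_f = 3; the second line has n_i = 3+2 = 5.
ΔE = 54.40 × (1/3² − 1/5²) = 3.868 eV.
λ = 1240 / 3.868 = 321 nm.

321 nm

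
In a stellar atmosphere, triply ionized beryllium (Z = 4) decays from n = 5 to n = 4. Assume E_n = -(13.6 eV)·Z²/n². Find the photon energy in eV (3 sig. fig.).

4.90 eV

The Bohr energies scale as Z², so for Z = 4: E_n = −217.6/n² eV.
E_5 = −217.6/25 = −8.704 eV and E_4 = −217.6/16 = −13.60 eV.
The photon energy is |E_5 − E_4| = 4.90 eV.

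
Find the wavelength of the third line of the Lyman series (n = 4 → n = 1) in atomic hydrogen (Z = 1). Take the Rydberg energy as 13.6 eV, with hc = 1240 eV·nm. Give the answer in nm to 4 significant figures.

The Lyman series terminates on n_f = 1; the third line has n_i = 1+3 = 4.
ΔE = 13.60 × (1/1² − 1/4²) = 12.75 eV.
λ = 1240 / 12.75 = 97.25 nm.

97.25 nm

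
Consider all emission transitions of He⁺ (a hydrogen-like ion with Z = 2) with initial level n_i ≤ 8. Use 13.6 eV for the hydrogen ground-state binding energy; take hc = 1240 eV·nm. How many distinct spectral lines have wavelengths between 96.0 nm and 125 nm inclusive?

5

Enumerate all n_i → n_f pairs with 1 ≤ n_f < n_i ≤ 8 and compute λ = 1240 / [13.6·4·(1/n_f² − 1/n_i²)].
Lines falling in [96.0, 125] nm: 8→2 (97.25 nm), 7→2 (99.28 nm), 6→2 (102.6 nm), 5→2 (108.5 nm), 4→2 (121.6 nm).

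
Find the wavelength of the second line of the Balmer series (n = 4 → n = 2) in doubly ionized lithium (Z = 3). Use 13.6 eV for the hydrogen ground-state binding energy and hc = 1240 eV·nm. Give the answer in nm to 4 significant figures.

The Balmer series terminates on n_f = 2; the second line has n_i = 2+2 = 4.
ΔE = 122.4 × (1/2² − 1/4²) = 22.95 eV.
λ = 1240 / 22.95 = 54.03 nm.

54.03 nm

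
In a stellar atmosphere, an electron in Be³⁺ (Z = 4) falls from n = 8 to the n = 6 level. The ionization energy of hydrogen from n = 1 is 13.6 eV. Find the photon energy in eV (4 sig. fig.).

The Bohr energies scale as Z², so for Z = 4: E_n = −217.6/n² eV.
E_8 = −217.6/64 = −3.400 eV and E_6 = −217.6/36 = −6.044 eV.
The photon energy is |E_8 − E_6| = 2.644 eV.

2.644 eV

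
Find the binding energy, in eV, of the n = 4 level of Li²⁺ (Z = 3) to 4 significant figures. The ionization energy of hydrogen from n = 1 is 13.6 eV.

7.650 eV

E_n = −13.6 Z²/n² = −122.4/n² eV for Z = 3.
E_4 = −122.4/16 = −7.650 eV, so ionization (to E = 0) requires 7.650 eV.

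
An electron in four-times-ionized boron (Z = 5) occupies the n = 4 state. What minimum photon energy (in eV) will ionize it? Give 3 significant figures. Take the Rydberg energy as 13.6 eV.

21.3 eV

E_n = −13.6 Z²/n² = −340.0/n² eV for Z = 5.
E_4 = −340.0/16 = −21.3 eV, so ionization (to E = 0) requires 21.3 eV.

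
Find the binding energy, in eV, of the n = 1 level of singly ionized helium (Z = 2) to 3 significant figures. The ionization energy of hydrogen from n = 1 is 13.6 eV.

E_n = −13.6 Z²/n² = −54.40/n² eV for Z = 2.
E_1 = −54.40/1 = −54.4 eV, so ionization (to E = 0) requires 54.4 eV.

54.4 eV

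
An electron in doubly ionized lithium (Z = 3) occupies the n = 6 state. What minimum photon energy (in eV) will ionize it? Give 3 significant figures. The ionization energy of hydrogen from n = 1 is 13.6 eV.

E_n = −13.6 Z²/n² = −122.4/n² eV for Z = 3.
E_6 = −122.4/36 = −3.40 eV, so ionization (to E = 0) requires 3.40 eV.

3.40 eV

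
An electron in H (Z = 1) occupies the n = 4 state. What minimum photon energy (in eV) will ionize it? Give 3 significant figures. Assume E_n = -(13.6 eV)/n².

0.850 eV

E_4 = −13.60/16 = −0.850 eV, so ionization (to E = 0) requires 0.850 eV.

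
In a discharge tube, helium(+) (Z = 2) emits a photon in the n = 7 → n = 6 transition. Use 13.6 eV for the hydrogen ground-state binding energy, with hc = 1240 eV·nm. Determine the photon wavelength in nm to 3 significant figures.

For Z = 2 the level energies scale as Z², so the effective Rydberg energy is 13.6 × 4 = 54.40 eV.
ΔE = 54.40 × (1/6² − 1/7²) = 54.40 × 0.007370 = 0.4009 eV.
λ = hc/ΔE = 1240 / 0.4009 = 3090 nm.

3090 nm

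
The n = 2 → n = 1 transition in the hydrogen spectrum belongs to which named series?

Lyman

The series is set by the lower level: n_f = 1 is the Lyman series.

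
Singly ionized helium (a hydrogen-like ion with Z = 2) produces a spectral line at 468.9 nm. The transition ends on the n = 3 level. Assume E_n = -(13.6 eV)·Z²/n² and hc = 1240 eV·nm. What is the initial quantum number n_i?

n_i = 4

The photon energy is ΔE = hc/λ = 1240 / 468.9 = 2.644 eV.
With Z = 2, ΔE = 54.40 × (1/n_f² − 1/n_i²), so 1/n_f² − 1/n_i² = 0.04861.
With n_f = 3: 1/n_i² = 1/9 − 0.04861 = 0.06250, so n_i ≈ 4.00.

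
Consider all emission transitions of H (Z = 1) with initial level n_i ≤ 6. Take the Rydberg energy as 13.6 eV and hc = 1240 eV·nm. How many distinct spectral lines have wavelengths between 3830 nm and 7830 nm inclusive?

Enumerate all n_i → n_f pairs with 1 ≤ n_f < n_i ≤ 6 and compute λ = 1240 / [13.6·1·(1/n_f² − 1/n_i²)].
Lines falling in [3830, 7830] nm: 5→4 (4052 nm), 6→5 (7460 nm).

2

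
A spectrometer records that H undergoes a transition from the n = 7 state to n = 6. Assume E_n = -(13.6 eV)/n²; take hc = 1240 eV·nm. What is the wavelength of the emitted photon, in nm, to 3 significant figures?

ΔE = 13.60 × (1/6² − 1/7²) = 13.60 × 0.007370 = 0.1002 eV.
λ = hc/ΔE = 1240 / 0.1002 = 12400 nm.

12400 nm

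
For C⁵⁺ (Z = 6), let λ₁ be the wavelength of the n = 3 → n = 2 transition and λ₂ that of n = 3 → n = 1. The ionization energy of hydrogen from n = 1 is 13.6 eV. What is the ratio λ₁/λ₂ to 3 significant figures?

6.40

λ ∝ 1/ΔE ∝ 1/(1/n_f² − 1/n_i²), and the Z² and hc factors cancel in the ratio.
λ₁/λ₂ = (1/1² − 1/3²)/(1/2² − 1/3²) = 0.8889/0.1389 = 6.40.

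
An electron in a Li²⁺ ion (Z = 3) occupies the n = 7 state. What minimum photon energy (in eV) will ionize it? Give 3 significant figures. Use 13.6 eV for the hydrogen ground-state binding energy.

E_n = −13.6 Z²/n² = −122.4/n² eV for Z = 3.
E_7 = −122.4/49 = −2.50 eV, so ionization (to E = 0) requires 2.50 eV.

2.50 eV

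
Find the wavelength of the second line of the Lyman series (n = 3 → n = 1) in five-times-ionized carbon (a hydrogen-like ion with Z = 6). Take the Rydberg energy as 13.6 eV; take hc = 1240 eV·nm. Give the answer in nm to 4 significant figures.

The Lyman series terminates on n_f = 1; the second line has n_i = 1+2 = 3.
ΔE = 489.6 × (1/1² − 1/3²) = 435.2 eV.
λ = 1240 / 435.2 = 2.849 nm.

2.849 nm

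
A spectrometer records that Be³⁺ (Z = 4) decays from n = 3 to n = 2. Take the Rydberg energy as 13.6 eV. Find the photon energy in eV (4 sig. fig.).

30.22 eV

The Bohr energies scale as Z², so for Z = 4: E_n = −217.6/n² eV.
E_3 = −217.6/9 = −24.18 eV and E_2 = −217.6/4 = −54.40 eV.
The photon energy is |E_3 − E_2| = 30.22 eV.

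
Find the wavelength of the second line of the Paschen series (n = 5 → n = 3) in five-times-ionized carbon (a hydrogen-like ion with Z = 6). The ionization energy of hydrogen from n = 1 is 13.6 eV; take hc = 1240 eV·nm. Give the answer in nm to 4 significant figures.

The Paschen series terminates on n_f = 3; the second line has n_i = 3+2 = 5.
ΔE = 489.6 × (1/3² − 1/5²) = 34.82 eV.
λ = 1240 / 34.82 = 35.62 nm.

35.62 nm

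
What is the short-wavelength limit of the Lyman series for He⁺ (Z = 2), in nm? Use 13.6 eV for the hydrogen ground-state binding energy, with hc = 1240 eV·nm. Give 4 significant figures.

22.79 nm

The Lyman series has lower level n_f = 1; the series limit corresponds to n_i → ∞.
ΔE_max = 13.6 × 4 / 1² = 54.40 eV.
λ_min = 1240 / 54.40 = 22.79 nm.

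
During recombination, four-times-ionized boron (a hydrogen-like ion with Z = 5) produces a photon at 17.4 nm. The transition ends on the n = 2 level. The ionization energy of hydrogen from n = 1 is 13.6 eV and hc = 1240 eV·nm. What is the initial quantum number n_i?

n_i = 5

The photon energy is ΔE = hc/λ = 1240 / 17.4 = 71.26 eV.
With Z = 5, ΔE = 340.0 × (1/n_f² − 1/n_i²), so 1/n_f² − 1/n_i² = 0.2096.
With n_f = 2: 1/n_i² = 1/4 − 0.2096 = 0.04040, so n_i ≈ 4.98.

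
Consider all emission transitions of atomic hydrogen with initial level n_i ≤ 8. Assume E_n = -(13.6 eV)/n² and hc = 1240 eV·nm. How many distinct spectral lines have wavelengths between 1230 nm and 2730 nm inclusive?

Enumerate all n_i → n_f pairs with 1 ≤ n_f < n_i ≤ 8 and compute λ = 1240 / [13.6·1·(1/n_f² − 1/n_i²)].
Lines falling in [1230, 2730] nm: 5→3 (1282 nm), 4→3 (1876 nm), 8→4 (1945 nm), 7→4 (2166 nm), 6→4 (2626 nm).

5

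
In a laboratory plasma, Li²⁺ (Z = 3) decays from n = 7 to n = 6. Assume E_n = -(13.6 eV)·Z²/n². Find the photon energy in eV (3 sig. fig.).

The Bohr energies scale as Z², so for Z = 3: E_n = −122.4/n² eV.
E_7 = −122.4/49 = −2.498 eV and E_6 = −122.4/36 = −3.400 eV.
The photon energy is |E_7 − E_6| = 0.902 eV.

0.902 eV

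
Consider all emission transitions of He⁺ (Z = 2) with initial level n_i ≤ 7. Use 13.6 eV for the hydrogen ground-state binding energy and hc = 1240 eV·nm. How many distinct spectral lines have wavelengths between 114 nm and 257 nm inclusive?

3

Enumerate all n_i → n_f pairs with 1 ≤ n_f < n_i ≤ 7 and compute λ = 1240 / [13.6·4·(1/n_f² − 1/n_i²)].
Lines falling in [114, 257] nm: 4→2 (121.6 nm), 3→2 (164.1 nm), 7→3 (251.3 nm).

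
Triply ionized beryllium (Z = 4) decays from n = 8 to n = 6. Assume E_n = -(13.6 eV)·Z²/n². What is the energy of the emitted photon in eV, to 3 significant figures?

The Bohr energies scale as Z², so for Z = 4: E_n = −217.6/n² eV.
E_8 = −217.6/64 = −3.400 eV and E_6 = −217.6/36 = −6.044 eV.
The photon energy is |E_8 − E_6| = 2.64 eV.

2.64 eV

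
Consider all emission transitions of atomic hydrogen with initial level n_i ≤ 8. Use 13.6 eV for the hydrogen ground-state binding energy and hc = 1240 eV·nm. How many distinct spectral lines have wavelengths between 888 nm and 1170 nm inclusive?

Enumerate all n_i → n_f pairs with 1 ≤ n_f < n_i ≤ 8 and compute λ = 1240 / [13.6·1·(1/n_f² − 1/n_i²)].
Lines falling in [888, 1170] nm: 8→3 (954.9 nm), 7→3 (1005 nm), 6→3 (1094 nm).

3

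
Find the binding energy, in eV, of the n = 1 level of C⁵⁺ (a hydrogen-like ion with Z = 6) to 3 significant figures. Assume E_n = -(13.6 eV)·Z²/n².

E_n = −13.6 Z²/n² = −489.6/n² eV for Z = 6.
E_1 = −489.6/1 = −490 eV, so ionization (to E = 0) requires 490 eV.

490 eV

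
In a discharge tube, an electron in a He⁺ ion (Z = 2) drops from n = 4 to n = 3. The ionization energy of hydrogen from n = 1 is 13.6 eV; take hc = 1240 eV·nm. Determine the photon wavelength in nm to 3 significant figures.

For Z = 2 the level energies scale as Z², so the effective Rydberg energy is 13.6 × 4 = 54.40 eV.
ΔE = 54.40 × (1/3² − 1/4²) = 54.40 × 0.04861 = 2.644 eV.
λ = hc/ΔE = 1240 / 2.644 = 469 nm.

469 nm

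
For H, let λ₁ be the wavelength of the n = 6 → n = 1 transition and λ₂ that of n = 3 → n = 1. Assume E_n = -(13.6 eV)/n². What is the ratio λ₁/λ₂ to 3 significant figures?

0.914

λ ∝ 1/ΔE ∝ 1/(1/n_f² − 1/n_i²), and the Z² and hc factors cancel in the ratio.
λ₁/λ₂ = (1/1² − 1/3²)/(1/1² − 1/6²) = 0.8889/0.9722 = 0.914.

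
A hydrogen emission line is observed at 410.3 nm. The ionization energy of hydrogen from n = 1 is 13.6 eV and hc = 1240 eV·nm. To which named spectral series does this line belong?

ΔE = 1240/410.3 = 3.022 eV.
This matches 13.6 × (1/2² − 1/6²), so n_f = 2: the Balmer series.

Balmer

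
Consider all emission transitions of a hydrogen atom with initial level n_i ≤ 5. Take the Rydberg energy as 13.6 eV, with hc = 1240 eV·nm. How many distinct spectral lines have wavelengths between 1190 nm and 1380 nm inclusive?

Enumerate all n_i → n_f pairs with 1 ≤ n_f < n_i ≤ 5 and compute λ = 1240 / [13.6·1·(1/n_f² − 1/n_i²)].
Lines falling in [1190, 1380] nm: 5→3 (1282 nm).

1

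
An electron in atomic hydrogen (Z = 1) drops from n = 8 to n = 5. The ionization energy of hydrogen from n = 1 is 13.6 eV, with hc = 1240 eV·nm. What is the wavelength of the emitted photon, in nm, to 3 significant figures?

3740 nm

ΔE = 13.60 × (1/5² − 1/8²) = 13.60 × 0.02438 = 0.3315 eV.
λ = hc/ΔE = 1240 / 0.3315 = 3740 nm.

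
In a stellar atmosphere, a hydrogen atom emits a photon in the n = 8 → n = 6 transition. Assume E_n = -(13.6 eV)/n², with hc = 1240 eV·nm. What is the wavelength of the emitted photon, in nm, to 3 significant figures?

7500 nm

ΔE = 13.60 × (1/6² − 1/8²) = 13.60 × 0.01215 = 0.1653 eV.
λ = hc/ΔE = 1240 / 0.1653 = 7500 nm.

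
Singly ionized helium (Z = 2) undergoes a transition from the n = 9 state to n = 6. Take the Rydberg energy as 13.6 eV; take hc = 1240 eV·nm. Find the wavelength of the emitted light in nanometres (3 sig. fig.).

1480 nm

For Z = 2 the level energies scale as Z², so the effective Rydberg energy is 13.6 × 4 = 54.40 eV.
ΔE = 54.40 × (1/6² − 1/9²) = 54.40 × 0.01543 = 0.8395 eV.
λ = hc/ΔE = 1240 / 0.8395 = 1480 nm.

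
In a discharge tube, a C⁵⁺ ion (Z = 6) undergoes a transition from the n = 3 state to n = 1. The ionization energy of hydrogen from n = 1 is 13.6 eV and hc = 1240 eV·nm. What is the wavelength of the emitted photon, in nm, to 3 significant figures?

For Z = 6 the level energies scale as Z², so the effective Rydberg energy is 13.6 × 36 = 489.6 eV.
ΔE = 489.6 × (1/1² − 1/3²) = 489.6 × 0.8889 = 435.2 eV.
λ = hc/ΔE = 1240 / 435.2 = 2.85 nm.

2.85 nm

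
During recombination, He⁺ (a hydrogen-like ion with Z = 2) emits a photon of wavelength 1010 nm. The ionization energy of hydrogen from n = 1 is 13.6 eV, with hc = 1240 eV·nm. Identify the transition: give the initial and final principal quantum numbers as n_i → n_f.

n_i = 5, n_f = 4

The photon energy is ΔE = hc/λ = 1240 / 1010 = 1.228 eV.
With Z = 2, ΔE = 54.40 × (1/n_f² − 1/n_i²), so 1/n_f² − 1/n_i² = 0.02257.
Trying n_f = 4 gives 1/n_i² = 0.03993, i.e. n_i ≈ 5; this pair matches.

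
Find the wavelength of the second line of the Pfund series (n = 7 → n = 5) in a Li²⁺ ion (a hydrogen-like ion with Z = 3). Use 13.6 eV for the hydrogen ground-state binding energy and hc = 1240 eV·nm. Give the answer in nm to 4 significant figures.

The Pfund series terminates on n_f = 5; the second line has n_i = 5+2 = 7.
ΔE = 122.4 × (1/5² − 1/7²) = 2.398 eV.
λ = 1240 / 2.398 = 517.1 nm.

517.1 nm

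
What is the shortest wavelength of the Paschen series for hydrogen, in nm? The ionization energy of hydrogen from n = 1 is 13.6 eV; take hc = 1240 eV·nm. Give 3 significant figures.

821 nm

The Paschen series has lower level n_f = 3; the series limit corresponds to n_i → ∞.
ΔE_max = 13.6 × 1 / 3² = 1.511 eV.
λ_min = 1240 / 1.511 = 821 nm.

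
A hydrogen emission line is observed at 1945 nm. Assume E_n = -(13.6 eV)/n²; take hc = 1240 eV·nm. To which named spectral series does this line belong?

ΔE = 1240/1945 = 0.6375 eV.
This matches 13.6 × (1/4² − 1/8²), so n_f = 4: the Brackett series.

Brackett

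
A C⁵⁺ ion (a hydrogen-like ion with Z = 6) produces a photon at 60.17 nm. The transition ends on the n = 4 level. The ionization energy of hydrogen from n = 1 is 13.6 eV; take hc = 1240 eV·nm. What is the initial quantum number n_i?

n_i = 7

The photon energy is ΔE = hc/λ = 1240 / 60.17 = 20.61 eV.
With Z = 6, ΔE = 489.6 × (1/n_f² − 1/n_i²), so 1/n_f² − 1/n_i² = 0.04209.
With n_f = 4: 1/n_i² = 1/16 − 0.04209 = 0.02041, so n_i ≈ 7.00.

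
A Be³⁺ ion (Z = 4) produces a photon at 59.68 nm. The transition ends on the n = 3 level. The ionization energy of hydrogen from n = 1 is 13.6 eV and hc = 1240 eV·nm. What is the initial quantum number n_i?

n_i = 8

The photon energy is ΔE = hc/λ = 1240 / 59.68 = 20.78 eV.
With Z = 4, ΔE = 217.6 × (1/n_f² − 1/n_i²), so 1/n_f² − 1/n_i² = 0.09548.
With n_f = 3: 1/n_i² = 1/9 − 0.09548 = 0.01563, so n_i ≈ 8.00.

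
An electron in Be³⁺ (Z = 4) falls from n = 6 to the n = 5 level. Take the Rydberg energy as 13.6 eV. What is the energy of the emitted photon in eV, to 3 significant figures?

The Bohr energies scale as Z², so for Z = 4: E_n = −217.6/n² eV.
E_6 = −217.6/36 = −6.044 eV and E_5 = −217.6/25 = −8.704 eV.
The photon energy is |E_6 − E_5| = 2.66 eV.

2.66 eV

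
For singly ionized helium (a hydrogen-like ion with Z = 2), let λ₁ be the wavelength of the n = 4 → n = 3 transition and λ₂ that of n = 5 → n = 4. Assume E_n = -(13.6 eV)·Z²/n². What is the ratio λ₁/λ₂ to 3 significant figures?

0.463

λ ∝ 1/ΔE ∝ 1/(1/n_f² − 1/n_i²), and the Z² and hc factors cancel in the ratio.
λ₁/λ₂ = (1/4² − 1/5²)/(1/3² − 1/4²) = 0.02250/0.04861 = 0.463.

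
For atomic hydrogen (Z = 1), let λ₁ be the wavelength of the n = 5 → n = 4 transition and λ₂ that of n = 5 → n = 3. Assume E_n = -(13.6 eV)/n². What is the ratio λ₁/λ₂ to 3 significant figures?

3.16

λ ∝ 1/ΔE ∝ 1/(1/n_f² − 1/n_i²), and the Z² and hc factors cancel in the ratio.
λ₁/λ₂ = (1/3² − 1/5²)/(1/4² − 1/5²) = 0.07111/0.02250 = 3.16.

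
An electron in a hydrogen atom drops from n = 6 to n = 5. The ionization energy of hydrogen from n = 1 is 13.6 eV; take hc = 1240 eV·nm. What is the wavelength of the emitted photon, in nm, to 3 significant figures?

7460 nm

ΔE = 13.60 × (1/5² − 1/6²) = 13.60 × 0.01222 = 0.1662 eV.
λ = hc/ΔE = 1240 / 0.1662 = 7460 nm.
This line belongs to the Pfund series.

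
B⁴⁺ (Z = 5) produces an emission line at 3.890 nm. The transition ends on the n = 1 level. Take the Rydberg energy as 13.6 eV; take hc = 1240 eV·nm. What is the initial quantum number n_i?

n_i = 4

The photon energy is ΔE = hc/λ = 1240 / 3.890 = 318.8 eV.
With Z = 5, ΔE = 340.0 × (1/n_f² − 1/n_i²), so 1/n_f² − 1/n_i² = 0.9375.
With n_f = 1: 1/n_i² = 1/1 − 0.9375 = 0.06245, so n_i ≈ 4.00.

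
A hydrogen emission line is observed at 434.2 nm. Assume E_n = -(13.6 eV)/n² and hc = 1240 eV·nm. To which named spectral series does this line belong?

ΔE = 1240/434.2 = 2.856 eV.
This matches 13.6 × (1/2² − 1/5²), so n_f = 2: the Balmer series.

Balmer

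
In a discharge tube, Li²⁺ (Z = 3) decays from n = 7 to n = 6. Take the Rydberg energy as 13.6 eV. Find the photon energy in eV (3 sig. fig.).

0.902 eV

The Bohr energies scale as Z², so for Z = 3: E_n = −122.4/n² eV.
E_7 = −122.4/49 = −2.498 eV and E_6 = −122.4/36 = −3.400 eV.
The photon energy is |E_7 − E_6| = 0.902 eV.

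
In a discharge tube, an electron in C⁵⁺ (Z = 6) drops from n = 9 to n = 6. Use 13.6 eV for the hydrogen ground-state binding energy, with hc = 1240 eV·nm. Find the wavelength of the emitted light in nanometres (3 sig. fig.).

164 nm

For Z = 6 the level energies scale as Z², so the effective Rydberg energy is 13.6 × 36 = 489.6 eV.
ΔE = 489.6 × (1/6² − 1/9²) = 489.6 × 0.01543 = 7.556 eV.
λ = hc/ΔE = 1240 / 7.556 = 164 nm.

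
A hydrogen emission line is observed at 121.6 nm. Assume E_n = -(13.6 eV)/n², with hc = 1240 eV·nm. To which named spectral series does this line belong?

Lyman

ΔE = 1240/121.6 = 10.20 eV.
This matches 13.6 × (1/1² − 1/2²), so n_f = 1: the Lyman series.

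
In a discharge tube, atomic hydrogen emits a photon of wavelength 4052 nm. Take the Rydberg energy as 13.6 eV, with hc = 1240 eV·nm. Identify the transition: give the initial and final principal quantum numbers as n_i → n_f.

The photon energy is ΔE = hc/λ = 1240 / 4052 = 0.3060 eV.
With Z = 1, ΔE = 13.60 × (1/n_f² − 1/n_i²), so 1/n_f² − 1/n_i² = 0.02250.
Trying n_f = 4 gives 1/n_i² = 0.04000, i.e. n_i ≈ 5; this pair matches.

n_i = 5, n_f = 4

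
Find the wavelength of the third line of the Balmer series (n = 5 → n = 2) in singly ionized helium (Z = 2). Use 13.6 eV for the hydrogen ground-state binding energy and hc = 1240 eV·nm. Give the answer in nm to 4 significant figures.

The Balmer series terminates on n_f = 2; the third line has n_i = 2+3 = 5.
ΔE = 54.40 × (1/2² − 1/5²) = 11.42 eV.
λ = 1240 / 11.42 = 108.5 nm.

108.5 nm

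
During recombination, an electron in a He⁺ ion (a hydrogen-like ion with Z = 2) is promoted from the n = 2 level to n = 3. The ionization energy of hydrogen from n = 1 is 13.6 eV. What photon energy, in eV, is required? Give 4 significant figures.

7.556 eV

The Bohr energies scale as Z², so for Z = 2: E_n = −54.40/n² eV.
E_3 = −54.40/9 = −6.044 eV and E_2 = −54.40/4 = −13.60 eV.
The photon energy is |E_3 − E_2| = 7.556 eV.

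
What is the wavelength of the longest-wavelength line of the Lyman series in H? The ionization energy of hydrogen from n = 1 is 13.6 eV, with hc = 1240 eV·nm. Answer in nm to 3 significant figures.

The Lyman series terminates on n_f = 1; the first line has n_i = 1+1 = 2.
ΔE = 13.60 × (1/1² − 1/2²) = 10.20 eV.
λ = 1240 / 10.20 = 122 nm.

122 nm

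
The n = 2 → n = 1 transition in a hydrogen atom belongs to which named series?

Lyman

The series is set by the lower level: n_f = 1 is the Lyman series.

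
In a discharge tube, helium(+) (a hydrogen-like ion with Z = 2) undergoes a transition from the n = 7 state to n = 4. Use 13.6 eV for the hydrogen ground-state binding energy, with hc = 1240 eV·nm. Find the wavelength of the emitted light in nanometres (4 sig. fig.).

For Z = 2 the level energies scale as Z², so the effective Rydberg energy is 13.6 × 4 = 54.40 eV.
ΔE = 54.40 × (1/4² − 1/7²) = 54.40 × 0.04209 = 2.290 eV.
λ = hc/ΔE = 1240 / 2.290 = 541.5 nm.

541.5 nm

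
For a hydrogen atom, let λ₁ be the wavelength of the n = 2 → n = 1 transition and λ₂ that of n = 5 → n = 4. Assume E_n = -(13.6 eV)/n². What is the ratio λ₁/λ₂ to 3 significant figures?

0.0300

λ ∝ 1/ΔE ∝ 1/(1/n_f² − 1/n_i²), and the Z² and hc factors cancel in the ratio.
λ₁/λ₂ = (1/4² − 1/5²)/(1/1² − 1/2²) = 0.02250/0.7500 = 0.0300.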